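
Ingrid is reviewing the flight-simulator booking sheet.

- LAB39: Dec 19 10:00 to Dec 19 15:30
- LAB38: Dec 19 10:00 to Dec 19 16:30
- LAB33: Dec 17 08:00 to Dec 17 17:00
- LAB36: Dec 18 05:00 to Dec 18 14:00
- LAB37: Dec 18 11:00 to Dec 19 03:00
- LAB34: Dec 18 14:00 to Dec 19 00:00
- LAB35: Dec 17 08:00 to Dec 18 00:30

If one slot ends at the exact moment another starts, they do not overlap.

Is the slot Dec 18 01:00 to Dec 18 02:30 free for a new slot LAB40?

Yes — the slot is free

LAB33: ends Dec 17 17:00 at or before LAB40 starts Dec 18 01:00 → clear.
LAB35: ends Dec 18 00:30 at or before LAB40 starts Dec 18 01:00 → clear.
LAB36: starts Dec 18 05:00 at or after LAB40 ends Dec 18 02:30 → clear.
LAB37: starts Dec 18 11:00 at or after LAB40 ends Dec 18 02:30 → clear.
LAB34: starts Dec 18 14:00 at or after LAB40 ends Dec 18 02:30 → clear.
LAB38: starts Dec 19 10:00 at or after LAB40 ends Dec 18 02:30 → clear.
LAB39: starts Dec 19 10:00 at or after LAB40 ends Dec 18 02:30 → clear.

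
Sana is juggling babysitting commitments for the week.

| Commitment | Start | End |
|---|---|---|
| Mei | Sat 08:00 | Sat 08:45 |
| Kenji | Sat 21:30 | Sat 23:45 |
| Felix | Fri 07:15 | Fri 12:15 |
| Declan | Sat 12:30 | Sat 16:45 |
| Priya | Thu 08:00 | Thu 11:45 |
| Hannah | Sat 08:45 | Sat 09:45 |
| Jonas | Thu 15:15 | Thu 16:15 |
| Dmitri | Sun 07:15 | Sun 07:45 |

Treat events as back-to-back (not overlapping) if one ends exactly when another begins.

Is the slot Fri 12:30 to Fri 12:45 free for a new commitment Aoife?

Yes — the slot is free

Priya: ends Thu 11:45 at or before Aoife starts Fri 12:30 → clear.
Jonas: ends Thu 16:15 at or before Aoife starts Fri 12:30 → clear.
Felix: ends Fri 12:15 at or before Aoife starts Fri 12:30 → clear.
Mei: starts Sat 08:00 at or after Aoife ends Fri 12:45 → clear.
Hannah: starts Sat 08:45 at or after Aoife ends Fri 12:45 → clear.
Declan: starts Sat 12:30 at or after Aoife ends Fri 12:45 → clear.
Kenji: starts Sat 21:30 at or after Aoife ends Fri 12:45 → clear.
Dmitri: starts Sun 07:15 at or after Aoife ends Fri 12:45 → clear.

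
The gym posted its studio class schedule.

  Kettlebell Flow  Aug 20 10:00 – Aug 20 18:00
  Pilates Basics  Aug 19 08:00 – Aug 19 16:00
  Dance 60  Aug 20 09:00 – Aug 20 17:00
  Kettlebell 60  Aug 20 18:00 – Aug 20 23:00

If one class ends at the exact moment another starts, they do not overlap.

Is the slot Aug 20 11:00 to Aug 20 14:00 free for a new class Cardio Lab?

No — it overlaps Dance 60, Kettlebell Flow

Pilates Basics: ends Aug 19 16:00 at or before Cardio Lab starts Aug 20 11:00 → clear.
Dance 60: starts Aug 20 09:00 before Cardio Lab ends Aug 20 14:00, and ends Aug 20 17:00 after Cardio Lab starts Aug 20 11:00 → overlap.
Kettlebell Flow: starts Aug 20 10:00 before Cardio Lab ends Aug 20 14:00, and ends Aug 20 18:00 after Cardio Lab starts Aug 20 11:00 → overlap.
Kettlebell 60: starts Aug 20 18:00 at or after Cardio Lab ends Aug 20 14:00 → clear.
Cardio Lab overlaps Kettlebell Flow, Dance 60.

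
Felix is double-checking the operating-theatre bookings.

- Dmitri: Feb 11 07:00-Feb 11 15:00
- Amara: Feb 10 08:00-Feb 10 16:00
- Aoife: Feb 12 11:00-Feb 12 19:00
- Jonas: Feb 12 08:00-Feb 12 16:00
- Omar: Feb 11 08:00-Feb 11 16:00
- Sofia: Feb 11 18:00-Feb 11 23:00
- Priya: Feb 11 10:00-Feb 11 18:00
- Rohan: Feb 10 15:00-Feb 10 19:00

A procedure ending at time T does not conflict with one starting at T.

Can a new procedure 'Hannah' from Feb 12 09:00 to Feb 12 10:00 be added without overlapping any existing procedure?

Amara: ends Feb 10 16:00 at or before Hannah starts Feb 12 09:00 → clear.
Rohan: ends Feb 10 19:00 at or before Hannah starts Feb 12 09:00 → clear.
Dmitri: ends Feb 11 15:00 at or before Hannah starts Feb 12 09:00 → clear.
Omar: ends Feb 11 16:00 at or before Hannah starts Feb 12 09:00 → clear.
Priya: ends Feb 11 18:00 at or before Hannah starts Feb 12 09:00 → clear.
Sofia: ends Feb 11 23:00 at or before Hannah starts Feb 12 09:00 → clear.
Jonas: starts Feb 12 08:00 before Hannah ends Feb 12 10:00, and ends Feb 12 16:00 after Hannah starts Feb 12 09:00 → overlap.
Aoife: starts Feb 12 11:00 at or after Hannah ends Feb 12 10:00 → clear.
Hannah overlaps Jonas.

No — it overlaps Jonas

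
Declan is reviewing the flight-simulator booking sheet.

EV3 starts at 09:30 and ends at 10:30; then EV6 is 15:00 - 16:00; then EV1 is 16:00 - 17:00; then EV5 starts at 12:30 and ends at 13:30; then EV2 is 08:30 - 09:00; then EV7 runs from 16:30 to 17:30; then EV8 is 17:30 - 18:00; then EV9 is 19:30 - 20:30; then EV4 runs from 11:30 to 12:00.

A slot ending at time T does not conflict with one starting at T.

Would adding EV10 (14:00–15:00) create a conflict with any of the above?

No — it doesn't clash with anything

EV2: ends 09:00 at or before EV10 starts 14:00 → clear.
EV3: ends 10:30 at or before EV10 starts 14:00 → clear.
EV4: ends 12:00 at or before EV10 starts 14:00 → clear.
EV5: ends 13:30 at or before EV10 starts 14:00 → clear.
EV6: starts 15:00 at or after EV10 ends 15:00 → clear.
EV1: starts 16:00 at or after EV10 ends 15:00 → clear.
EV7: starts 16:30 at or after EV10 ends 15:00 → clear.
EV8: starts 17:30 at or after EV10 ends 15:00 → clear.
EV9: starts 19:30 at or after EV10 ends 15:00 → clear.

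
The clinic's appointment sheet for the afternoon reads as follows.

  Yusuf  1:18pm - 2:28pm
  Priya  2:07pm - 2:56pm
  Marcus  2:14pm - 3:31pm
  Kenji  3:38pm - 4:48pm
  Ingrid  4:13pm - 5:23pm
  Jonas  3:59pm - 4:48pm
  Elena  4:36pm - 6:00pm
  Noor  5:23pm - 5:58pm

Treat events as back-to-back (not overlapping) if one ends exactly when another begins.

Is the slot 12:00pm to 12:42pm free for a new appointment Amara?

Yes — the slot is free

Yusuf: starts 1:18pm at or after Amara ends 12:42pm → clear.
Priya: starts 2:07pm at or after Amara ends 12:42pm → clear.
Marcus: starts 2:14pm at or after Amara ends 12:42pm → clear.
Kenji: starts 3:38pm at or after Amara ends 12:42pm → clear.
Jonas: starts 3:59pm at or after Amara ends 12:42pm → clear.
Ingrid: starts 4:13pm at or after Amara ends 12:42pm → clear.
Elena: starts 4:36pm at or after Amara ends 12:42pm → clear.
Noor: starts 5:23pm at or after Amara ends 12:42pm → clear.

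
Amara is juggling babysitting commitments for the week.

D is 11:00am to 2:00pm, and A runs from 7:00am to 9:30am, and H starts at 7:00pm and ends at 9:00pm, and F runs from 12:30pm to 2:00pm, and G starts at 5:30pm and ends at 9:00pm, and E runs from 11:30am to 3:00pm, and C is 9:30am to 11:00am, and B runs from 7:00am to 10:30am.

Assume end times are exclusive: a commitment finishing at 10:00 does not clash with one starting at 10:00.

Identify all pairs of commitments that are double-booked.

Two intervals overlap when each starts before the other ends.
Sorted by start: A, B, C, D, E, F, G, H.
B starts before A ends → A and B overlap.
C starts exactly when A ends (back-to-back, no overlap), so nothing later overlaps A either.
C starts before B ends → B and C overlap.
D starts after B ends, so nothing later overlaps B either.
D starts exactly when C ends (back-to-back, no overlap), so nothing later overlaps C either.
E starts before D ends → D and E overlap.
F starts before D ends → D and F overlap.
G starts after D ends, so nothing later overlaps D either.
F starts before E ends → E and F overlap.
G starts after E ends, so nothing later overlaps E either.
G starts after F ends, so nothing later overlaps F either.
H starts before G ends → G and H overlap.

A & B, B & C, D & E, D & F, E & F, G & H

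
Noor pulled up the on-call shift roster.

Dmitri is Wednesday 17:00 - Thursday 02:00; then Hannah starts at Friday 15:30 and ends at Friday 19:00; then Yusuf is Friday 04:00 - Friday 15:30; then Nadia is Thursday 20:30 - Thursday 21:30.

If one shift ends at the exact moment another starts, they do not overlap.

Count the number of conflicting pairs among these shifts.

0

Sorted by start: Dmitri, Nadia, Yusuf, Hannah.
Nadia starts after Dmitri ends; Dmitri is clear from here.
Yusuf starts after Nadia ends; Nadia is clear from here.
Hannah starts exactly when Yusuf ends (back-to-back, no overlap).
No pair overlaps.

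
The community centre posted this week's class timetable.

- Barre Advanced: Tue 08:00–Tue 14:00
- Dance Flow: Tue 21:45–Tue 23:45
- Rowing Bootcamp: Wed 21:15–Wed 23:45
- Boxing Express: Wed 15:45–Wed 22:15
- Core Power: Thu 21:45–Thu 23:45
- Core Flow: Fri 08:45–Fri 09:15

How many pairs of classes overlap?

Sorted by start: Barre Advanced, Dance Flow, Boxing Express, Rowing Bootcamp, Core Power, Core Flow.
Dance Flow starts after Barre Advanced ends, so Barre Advanced has no further overlaps.
Boxing Express starts after Dance Flow ends, so Dance Flow has no further overlaps.
Rowing Bootcamp starts before Boxing Express ends → Boxing Express and Rowing Bootcamp overlap.
Core Power starts after Boxing Express ends, so Boxing Express has no further overlaps.
Core Power starts after Rowing Bootcamp ends, so Rowing Bootcamp has no further overlaps.
Core Flow starts after Core Power ends.
Overlapping pairs: Boxing Express & Rowing Bootcamp — 1 in total.

1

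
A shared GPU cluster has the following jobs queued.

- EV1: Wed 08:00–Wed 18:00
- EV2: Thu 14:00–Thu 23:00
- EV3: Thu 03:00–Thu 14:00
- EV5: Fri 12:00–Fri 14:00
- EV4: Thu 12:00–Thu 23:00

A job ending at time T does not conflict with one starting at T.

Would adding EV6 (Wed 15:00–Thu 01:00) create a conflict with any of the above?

EV1: starts Wed 08:00 before EV6 ends Thu 01:00, and ends Wed 18:00 after EV6 starts Wed 15:00 → overlap.
EV3: starts Thu 03:00 at or after EV6 ends Thu 01:00 → clear.
EV4: starts Thu 12:00 at or after EV6 ends Thu 01:00 → clear.
EV2: starts Thu 14:00 at or after EV6 ends Thu 01:00 → clear.
EV5: starts Fri 12:00 at or after EV6 ends Thu 01:00 → clear.
EV6 overlaps EV1.

Yes — it overlaps EV1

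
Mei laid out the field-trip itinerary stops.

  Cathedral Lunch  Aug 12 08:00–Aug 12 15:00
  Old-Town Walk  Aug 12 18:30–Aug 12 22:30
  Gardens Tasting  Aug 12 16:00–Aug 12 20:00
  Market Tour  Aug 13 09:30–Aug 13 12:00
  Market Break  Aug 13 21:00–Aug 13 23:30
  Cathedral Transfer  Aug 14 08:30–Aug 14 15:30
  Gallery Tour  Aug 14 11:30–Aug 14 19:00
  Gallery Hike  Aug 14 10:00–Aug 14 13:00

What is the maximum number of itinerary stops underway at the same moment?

Walk through starts and ends in time order (an end at T is processed before a start at T):
Aug 12 08:00 start Cathedral Lunch → 1
Aug 12 15:00 end Cathedral Lunch → 0
Aug 12 16:00 start Gardens Tasting → 1
Aug 12 18:30 start Old-Town Walk → 2
Aug 12 20:00 end Gardens Tasting → 1
Aug 12 22:30 end Old-Town Walk → 0
Aug 13 09:30 start Market Tour → 1
Aug 13 12:00 end Market Tour → 0
Aug 13 21:00 start Market Break → 1
Aug 13 23:30 end Market Break → 0
Aug 14 08:30 start Cathedral Transfer → 1
Aug 14 10:00 start Gallery Hike → 2
Aug 14 11:30 start Gallery Tour → 3
Aug 14 13:00 end Gallery Hike → 2
Aug 14 15:30 end Cathedral Transfer → 1
Aug 14 19:00 end Gallery Tour → 0
Peak is 3, at Aug 14 11:30 (Cathedral Transfer, Gallery Hike, Gallery Tour).

3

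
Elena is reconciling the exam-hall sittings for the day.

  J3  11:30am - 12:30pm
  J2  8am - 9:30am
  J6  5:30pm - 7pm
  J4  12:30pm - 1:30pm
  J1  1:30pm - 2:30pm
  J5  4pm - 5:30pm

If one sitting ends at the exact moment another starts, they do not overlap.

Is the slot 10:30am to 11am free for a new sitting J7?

J2: ends 9:30am at or before J7 starts 10:30am → clear.
J3: starts 11:30am at or after J7 ends 11am → clear.
J4: starts 12:30pm at or after J7 ends 11am → clear.
J1: starts 1:30pm at or after J7 ends 11am → clear.
J5: starts 4pm at or after J7 ends 11am → clear.
J6: starts 5:30pm at or after J7 ends 11am → clear.

Yes — the slot is free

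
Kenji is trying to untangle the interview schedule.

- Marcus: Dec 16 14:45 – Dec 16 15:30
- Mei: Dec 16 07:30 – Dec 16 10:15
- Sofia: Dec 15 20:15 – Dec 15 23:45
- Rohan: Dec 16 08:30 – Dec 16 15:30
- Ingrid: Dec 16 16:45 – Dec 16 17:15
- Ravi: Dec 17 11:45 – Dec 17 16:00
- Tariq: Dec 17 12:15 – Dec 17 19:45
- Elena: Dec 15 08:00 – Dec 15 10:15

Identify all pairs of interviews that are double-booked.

Marcus & Rohan, Mei & Rohan, Ravi & Tariq

Sorted by start: Elena, Sofia, Mei, Rohan, Marcus, Ingrid, Ravi, Tariq.
Sofia starts after Elena ends, so nothing later overlaps Elena either.
Mei starts after Sofia ends, so nothing later overlaps Sofia either.
Rohan starts before Mei ends → Mei and Rohan overlap.
Marcus starts after Mei ends, so nothing later overlaps Mei either.
Marcus starts before Rohan ends → Rohan and Marcus overlap.
Ingrid starts after Rohan ends, so nothing later overlaps Rohan either.
Ingrid starts after Marcus ends, so nothing later overlaps Marcus either.
Ravi starts after Ingrid ends, so nothing later overlaps Ingrid either.
Tariq starts before Ravi ends → Ravi and Tariq overlap.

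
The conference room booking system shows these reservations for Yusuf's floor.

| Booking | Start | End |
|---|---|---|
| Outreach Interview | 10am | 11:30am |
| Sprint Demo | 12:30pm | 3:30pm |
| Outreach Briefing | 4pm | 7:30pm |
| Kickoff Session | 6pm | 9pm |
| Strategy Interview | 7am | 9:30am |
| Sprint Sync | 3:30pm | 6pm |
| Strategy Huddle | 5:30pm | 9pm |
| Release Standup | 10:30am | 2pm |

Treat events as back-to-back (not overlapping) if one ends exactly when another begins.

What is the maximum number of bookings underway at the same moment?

Sweep the timeline, counting +1 at each start and −1 at each end (ends before starts at a tie):
7am start Strategy Interview → 1
9:30am end Strategy Interview → 0
10am start Outreach Interview → 1
10:30am start Release Standup → 2
11:30am end Outreach Interview → 1
12:30pm start Sprint Demo → 2
2pm end Release Standup → 1
3:30pm end Sprint Demo → 0
3:30pm start Sprint Sync → 1
4pm start Outreach Briefing → 2
5:30pm start Strategy Huddle → 3
6pm end Sprint Sync → 2
6pm start Kickoff Session → 3
7:30pm end Outreach Briefing → 2
9pm end Kickoff Session → 1
9pm end Strategy Huddle → 0
Peak is 3, at 5:30pm (Outreach Briefing, Sprint Sync, Strategy Huddle).

3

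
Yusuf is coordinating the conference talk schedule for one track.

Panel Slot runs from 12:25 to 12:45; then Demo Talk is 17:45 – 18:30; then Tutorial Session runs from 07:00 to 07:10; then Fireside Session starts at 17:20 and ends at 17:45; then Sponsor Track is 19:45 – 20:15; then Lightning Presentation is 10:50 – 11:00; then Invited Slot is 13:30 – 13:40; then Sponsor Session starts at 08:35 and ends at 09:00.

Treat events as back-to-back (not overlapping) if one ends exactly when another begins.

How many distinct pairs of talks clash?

0

Sorted by start: Tutorial Session, Sponsor Session, Lightning Presentation, Panel Slot, Invited Slot, Fireside Session, Demo Talk, Sponsor Track.
Sponsor Session starts after Tutorial Session ends — done with Tutorial Session.
Lightning Presentation starts after Sponsor Session ends — done with Sponsor Session.
Panel Slot starts after Lightning Presentation ends — done with Lightning Presentation.
Invited Slot starts after Panel Slot ends — done with Panel Slot.
Fireside Session starts after Invited Slot ends — done with Invited Slot.
Demo Talk starts exactly when Fireside Session ends (back-to-back, no overlap) — done with Fireside Session.
Sponsor Track starts after Demo Talk ends.
No pair overlaps.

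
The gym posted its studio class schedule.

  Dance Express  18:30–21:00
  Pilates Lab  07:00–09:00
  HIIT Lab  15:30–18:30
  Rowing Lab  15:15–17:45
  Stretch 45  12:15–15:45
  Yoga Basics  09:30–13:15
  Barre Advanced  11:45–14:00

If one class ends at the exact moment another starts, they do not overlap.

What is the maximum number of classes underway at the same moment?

3

Sort all start/end points and keep a running count:
07:00 start Pilates Lab → 1
09:00 end Pilates Lab → 0
09:30 start Yoga Basics → 1
11:45 start Barre Advanced → 2
12:15 start Stretch 45 → 3
13:15 end Yoga Basics → 2
14:00 end Barre Advanced → 1
15:15 start Rowing Lab → 2
15:30 start HIIT Lab → 3
15:45 end Stretch 45 → 2
17:45 end Rowing Lab → 1
18:30 end HIIT Lab → 0
18:30 start Dance Express → 1
21:00 end Dance Express → 0
Peak is 3, at 12:15 (Barre Advanced, Stretch 45, Yoga Basics).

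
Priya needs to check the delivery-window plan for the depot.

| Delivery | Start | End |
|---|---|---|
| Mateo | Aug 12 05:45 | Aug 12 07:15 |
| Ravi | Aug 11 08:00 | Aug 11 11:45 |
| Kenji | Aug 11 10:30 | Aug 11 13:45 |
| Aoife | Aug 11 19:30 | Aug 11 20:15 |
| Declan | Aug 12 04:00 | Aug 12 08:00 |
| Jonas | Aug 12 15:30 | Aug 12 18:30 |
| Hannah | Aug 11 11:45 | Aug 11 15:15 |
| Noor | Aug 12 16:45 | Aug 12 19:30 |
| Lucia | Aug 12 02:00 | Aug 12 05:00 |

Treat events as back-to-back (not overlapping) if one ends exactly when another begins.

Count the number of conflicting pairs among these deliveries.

5

Two intervals overlap when each starts before the other ends.
Sorted by start: Ravi, Kenji, Hannah, Aoife, Lucia, Declan, Mateo, Jonas, Noor.
Kenji starts before Ravi ends → Ravi and Kenji overlap.
Hannah starts exactly when Ravi ends (back-to-back, no overlap), so nothing later overlaps Ravi either.
Hannah starts before Kenji ends → Kenji and Hannah overlap.
Aoife starts after Kenji ends, so nothing later overlaps Kenji either.
Aoife starts after Hannah ends, so nothing later overlaps Hannah either.
Lucia starts after Aoife ends, so nothing later overlaps Aoife either.
Declan starts before Lucia ends → Lucia and Declan overlap.
Mateo starts after Lucia ends, so nothing later overlaps Lucia either.
Mateo starts before Declan ends → Declan and Mateo overlap.
Jonas starts after Declan ends, so nothing later overlaps Declan either.
Jonas starts after Mateo ends, so nothing later overlaps Mateo either.
Noor starts before Jonas ends → Jonas and Noor overlap.
Overlapping pairs: Declan & Lucia, Declan & Mateo, Hannah & Kenji, Jonas & Noor, Kenji & Ravi — 5 in total.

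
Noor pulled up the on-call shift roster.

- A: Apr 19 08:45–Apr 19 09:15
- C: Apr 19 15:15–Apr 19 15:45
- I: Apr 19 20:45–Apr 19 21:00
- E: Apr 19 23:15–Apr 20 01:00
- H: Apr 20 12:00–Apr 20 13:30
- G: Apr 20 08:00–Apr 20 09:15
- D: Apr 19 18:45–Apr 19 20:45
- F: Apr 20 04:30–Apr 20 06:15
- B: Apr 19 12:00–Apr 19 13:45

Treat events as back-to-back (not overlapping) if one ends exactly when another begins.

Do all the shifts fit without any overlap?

Yes

Sorted by start: A, B, C, D, I, E, F, G, H.
B starts after A ends; A is clear from here.
C starts after B ends; B is clear from here.
D starts after C ends; C is clear from here.
I starts exactly when D ends (back-to-back, no overlap); D is clear from here.
E starts after I ends; I is clear from here.
F starts after E ends; E is clear from here.
G starts after F ends; F is clear from here.
H starts after G ends.
Every pair is clear; the schedule has no overlaps.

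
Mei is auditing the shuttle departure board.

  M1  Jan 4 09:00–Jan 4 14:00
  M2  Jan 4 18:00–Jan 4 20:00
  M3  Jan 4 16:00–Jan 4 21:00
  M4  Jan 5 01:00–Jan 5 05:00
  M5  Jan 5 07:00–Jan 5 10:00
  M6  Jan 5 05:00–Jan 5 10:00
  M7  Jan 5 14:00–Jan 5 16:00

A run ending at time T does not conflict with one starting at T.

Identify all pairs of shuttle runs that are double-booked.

M2 & M3, M5 & M6

Sorted by start: M1, M3, M2, M4, M6, M5, M7.
M3 starts after M1 ends; M1 is clear from here.
M2 starts before M3 ends → M3 and M2 overlap.
M4 starts after M3 ends; M3 is clear from here.
M4 starts after M2 ends; M2 is clear from here.
M6 starts exactly when M4 ends (back-to-back, no overlap); M4 is clear from here.
M5 starts before M6 ends → M6 and M5 overlap.
M7 starts after M6 ends.
M7 starts after M5 ends.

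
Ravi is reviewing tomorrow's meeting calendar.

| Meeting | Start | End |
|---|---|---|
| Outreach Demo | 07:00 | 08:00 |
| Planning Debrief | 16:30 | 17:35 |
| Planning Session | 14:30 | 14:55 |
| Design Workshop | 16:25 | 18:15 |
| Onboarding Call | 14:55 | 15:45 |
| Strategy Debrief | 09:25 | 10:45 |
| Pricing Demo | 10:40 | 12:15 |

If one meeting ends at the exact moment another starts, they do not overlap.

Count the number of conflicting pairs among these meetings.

2

Sorted by start: Outreach Demo, Strategy Debrief, Pricing Demo, Planning Session, Onboarding Call, Design Workshop, Planning Debrief.
Strategy Debrief starts after Outreach Demo ends, so nothing later overlaps Outreach Demo either.
Pricing Demo starts before Strategy Debrief ends → Strategy Debrief and Pricing Demo overlap.
Planning Session starts after Strategy Debrief ends, so nothing later overlaps Strategy Debrief either.
Planning Session starts after Pricing Demo ends, so nothing later overlaps Pricing Demo either.
Onboarding Call starts exactly when Planning Session ends (back-to-back, no overlap), so nothing later overlaps Planning Session either.
Design Workshop starts after Onboarding Call ends, so nothing later overlaps Onboarding Call either.
Planning Debrief starts before Design Workshop ends → Design Workshop and Planning Debrief overlap.
Overlapping pairs: Design Workshop & Planning Debrief, Pricing Demo & Strategy Debrief — 2 in total.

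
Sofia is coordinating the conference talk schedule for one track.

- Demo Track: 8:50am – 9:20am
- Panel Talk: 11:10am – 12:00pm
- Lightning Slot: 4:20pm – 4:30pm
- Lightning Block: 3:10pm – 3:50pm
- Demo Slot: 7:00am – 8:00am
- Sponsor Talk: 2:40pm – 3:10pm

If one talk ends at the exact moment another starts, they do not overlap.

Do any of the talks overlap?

Sorted by start: Demo Slot, Demo Track, Panel Talk, Sponsor Talk, Lightning Block, Lightning Slot.
Demo Track starts after Demo Slot ends — done with Demo Slot.
Panel Talk starts after Demo Track ends — done with Demo Track.
Sponsor Talk starts after Panel Talk ends — done with Panel Talk.
Lightning Block starts exactly when Sponsor Talk ends (back-to-back, no overlap) — done with Sponsor Talk.
Lightning Slot starts after Lightning Block ends.
Every pair is clear; the schedule has no overlaps.

No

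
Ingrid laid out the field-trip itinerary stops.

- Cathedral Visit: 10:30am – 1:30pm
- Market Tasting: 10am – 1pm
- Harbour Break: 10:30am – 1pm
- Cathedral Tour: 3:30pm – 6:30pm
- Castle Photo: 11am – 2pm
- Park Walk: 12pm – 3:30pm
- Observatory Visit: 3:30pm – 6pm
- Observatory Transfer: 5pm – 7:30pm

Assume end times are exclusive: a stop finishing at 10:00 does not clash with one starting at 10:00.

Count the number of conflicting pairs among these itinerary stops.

13

Sorted by start: Market Tasting, Cathedral Visit, Harbour Break, Castle Photo, Park Walk, Cathedral Tour, Observatory Visit, Observatory Transfer.
Cathedral Visit starts before Market Tasting ends → Market Tasting and Cathedral Visit overlap.
Harbour Break starts before Market Tasting ends → Market Tasting and Harbour Break overlap.
Castle Photo starts before Market Tasting ends → Market Tasting and Castle Photo overlap.
Park Walk starts before Market Tasting ends → Market Tasting and Park Walk overlap.
Cathedral Tour starts after Market Tasting ends, so Market Tasting has no further overlaps.
Harbour Break starts before Cathedral Visit ends → Cathedral Visit and Harbour Break overlap.
Castle Photo starts before Cathedral Visit ends → Cathedral Visit and Castle Photo overlap.
Park Walk starts before Cathedral Visit ends → Cathedral Visit and Park Walk overlap.
Cathedral Tour starts after Cathedral Visit ends, so Cathedral Visit has no further overlaps.
Castle Photo starts before Harbour Break ends → Harbour Break and Castle Photo overlap.
Park Walk starts before Harbour Break ends → Harbour Break and Park Walk overlap.
Cathedral Tour starts after Harbour Break ends, so Harbour Break has no further overlaps.
Park Walk starts before Castle Photo ends → Castle Photo and Park Walk overlap.
Cathedral Tour starts after Castle Photo ends, so Castle Photo has no further overlaps.
Cathedral Tour starts exactly when Park Walk ends (back-to-back, no overlap), so Park Walk has no further overlaps.
Observatory Visit starts before Cathedral Tour ends → Cathedral Tour and Observatory Visit overlap.
Observatory Transfer starts before Cathedral Tour ends → Cathedral Tour and Observatory Transfer overlap.
Observatory Transfer starts before Observatory Visit ends → Observatory Visit and Observatory Transfer overlap.
Overlapping pairs: Castle Photo & Cathedral Visit, Castle Photo & Harbour Break, Castle Photo & Market Tasting, Castle Photo & Park Walk, Cathedral Tour & Observatory Transfer, Cathedral Tour & Observatory Visit, Cathedral Visit & Harbour Break, Cathedral Visit & Market Tasting, Cathedral Visit & Park Walk, Harbour Break & Market Tasting, Harbour Break & Park Walk, Market Tasting & Park Walk, Observatory Transfer & Observatory Visit — 13 in total.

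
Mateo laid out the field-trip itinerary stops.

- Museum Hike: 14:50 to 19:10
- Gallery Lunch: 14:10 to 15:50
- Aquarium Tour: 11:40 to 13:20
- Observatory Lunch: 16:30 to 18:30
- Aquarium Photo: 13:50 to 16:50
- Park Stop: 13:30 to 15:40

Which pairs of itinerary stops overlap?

Check each pair: they overlap iff neither finishes before the other starts.
Sorted by start: Aquarium Tour, Park Stop, Aquarium Photo, Gallery Lunch, Museum Hike, Observatory Lunch.
Park Stop starts after Aquarium Tour ends, so Aquarium Tour has no further overlaps.
Aquarium Photo starts before Park Stop ends → Park Stop and Aquarium Photo overlap.
Gallery Lunch starts before Park Stop ends → Park Stop and Gallery Lunch overlap.
Museum Hike starts before Park Stop ends → Park Stop and Museum Hike overlap.
Observatory Lunch starts after Park Stop ends.
Gallery Lunch starts before Aquarium Photo ends → Aquarium Photo and Gallery Lunch overlap.
Museum Hike starts before Aquarium Photo ends → Aquarium Photo and Museum Hike overlap.
Observatory Lunch starts before Aquarium Photo ends → Aquarium Photo and Observatory Lunch overlap.
Museum Hike starts before Gallery Lunch ends → Gallery Lunch and Museum Hike overlap.
Observatory Lunch starts after Gallery Lunch ends.
Observatory Lunch starts before Museum Hike ends → Museum Hike and Observatory Lunch overlap.

Aquarium Photo & Gallery Lunch, Aquarium Photo & Museum Hike, Aquarium Photo & Observatory Lunch, Aquarium Photo & Park Stop, Gallery Lunch & Museum Hike, Gallery Lunch & Park Stop, Museum Hike & Observatory Lunch, Museum Hike & Park Stop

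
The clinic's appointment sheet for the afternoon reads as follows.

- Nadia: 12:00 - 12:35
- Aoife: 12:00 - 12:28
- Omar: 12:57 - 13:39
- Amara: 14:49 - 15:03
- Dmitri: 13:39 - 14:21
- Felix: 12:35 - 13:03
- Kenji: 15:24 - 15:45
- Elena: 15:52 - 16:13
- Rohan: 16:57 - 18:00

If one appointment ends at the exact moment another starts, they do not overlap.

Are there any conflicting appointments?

Sorted by start: Nadia, Aoife, Felix, Omar, Dmitri, Amara, Kenji, Elena, Rohan.
Aoife starts before Nadia ends → Nadia and Aoife overlap.
That's a conflict, so the schedule is not conflict-free.

Yes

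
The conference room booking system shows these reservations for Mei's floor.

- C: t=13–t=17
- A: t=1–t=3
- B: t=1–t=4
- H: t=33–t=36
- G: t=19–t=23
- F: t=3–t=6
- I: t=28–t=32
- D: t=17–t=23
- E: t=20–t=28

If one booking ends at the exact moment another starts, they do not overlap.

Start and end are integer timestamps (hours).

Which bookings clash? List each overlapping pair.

A & B, B & F, D & E, D & G, E & G

Sorted by start: A, B, F, C, D, G, E, I, H.
B starts before A ends → A and B overlap.
F starts exactly when A ends (back-to-back, no overlap), so A has no further overlaps.
F starts before B ends → B and F overlap.
C starts after B ends, so B has no further overlaps.
C starts after F ends, so F has no further overlaps.
D starts exactly when C ends (back-to-back, no overlap), so C has no further overlaps.
G starts before D ends → D and G overlap.
E starts before D ends → D and E overlap.
I starts after D ends, so D has no further overlaps.
E starts before G ends → G and E overlap.
I starts after G ends, so G has no further overlaps.
I starts exactly when E ends (back-to-back, no overlap), so E has no further overlaps.
H starts after I ends.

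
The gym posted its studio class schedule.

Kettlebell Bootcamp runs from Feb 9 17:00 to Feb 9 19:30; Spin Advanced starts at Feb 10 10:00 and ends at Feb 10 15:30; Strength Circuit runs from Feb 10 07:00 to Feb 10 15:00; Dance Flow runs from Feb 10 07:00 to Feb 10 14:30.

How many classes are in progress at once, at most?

Sweep the timeline, counting +1 at each start and −1 at each end (ends before starts at a tie):
Feb 9 17:00 start Kettlebell Bootcamp → 1
Feb 9 19:30 end Kettlebell Bootcamp → 0
Feb 10 07:00 start Dance Flow → 1
Feb 10 07:00 start Strength Circuit → 2
Feb 10 10:00 start Spin Advanced → 3
Feb 10 14:30 end Dance Flow → 2
Feb 10 15:00 end Strength Circuit → 1
Feb 10 15:30 end Spin Advanced → 0
Peak is 3, at Feb 10 10:00 (Dance Flow, Spin Advanced, Strength Circuit).

3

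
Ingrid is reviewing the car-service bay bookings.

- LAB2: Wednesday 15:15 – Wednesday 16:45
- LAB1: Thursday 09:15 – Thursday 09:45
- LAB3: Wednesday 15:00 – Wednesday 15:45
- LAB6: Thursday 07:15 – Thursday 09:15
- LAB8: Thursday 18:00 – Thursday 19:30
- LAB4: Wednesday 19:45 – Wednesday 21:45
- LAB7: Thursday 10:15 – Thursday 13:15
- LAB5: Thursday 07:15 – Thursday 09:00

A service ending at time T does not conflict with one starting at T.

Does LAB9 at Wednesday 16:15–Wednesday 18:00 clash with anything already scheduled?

LAB3: ends Wednesday 15:45 at or before LAB9 starts Wednesday 16:15 → clear.
LAB2: starts Wednesday 15:15 before LAB9 ends Wednesday 18:00, and ends Wednesday 16:45 after LAB9 starts Wednesday 16:15 → overlap.
LAB4: starts Wednesday 19:45 at or after LAB9 ends Wednesday 18:00 → clear.
LAB5: starts Thursday 07:15 at or after LAB9 ends Wednesday 18:00 → clear.
LAB6: starts Thursday 07:15 at or after LAB9 ends Wednesday 18:00 → clear.
LAB1: starts Thursday 09:15 at or after LAB9 ends Wednesday 18:00 → clear.
LAB7: starts Thursday 10:15 at or after LAB9 ends Wednesday 18:00 → clear.
LAB8: starts Thursday 18:00 at or after LAB9 ends Wednesday 18:00 → clear.
LAB9 overlaps LAB2.

Yes — it overlaps LAB2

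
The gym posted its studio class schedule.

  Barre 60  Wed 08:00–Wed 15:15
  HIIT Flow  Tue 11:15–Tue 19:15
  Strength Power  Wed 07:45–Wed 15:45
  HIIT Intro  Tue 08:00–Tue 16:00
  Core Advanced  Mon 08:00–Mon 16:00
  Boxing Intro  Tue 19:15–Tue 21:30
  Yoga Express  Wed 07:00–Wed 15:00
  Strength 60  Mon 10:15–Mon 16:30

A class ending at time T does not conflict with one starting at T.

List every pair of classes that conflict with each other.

Sorted by start: Core Advanced, Strength 60, HIIT Intro, HIIT Flow, Boxing Intro, Yoga Express, Strength Power, Barre 60.
Strength 60 starts before Core Advanced ends → Core Advanced and Strength 60 overlap.
HIIT Intro starts after Core Advanced ends — done with Core Advanced.
HIIT Intro starts after Strength 60 ends — done with Strength 60.
HIIT Flow starts before HIIT Intro ends → HIIT Intro and HIIT Flow overlap.
Boxing Intro starts after HIIT Intro ends — done with HIIT Intro.
Boxing Intro starts exactly when HIIT Flow ends (back-to-back, no overlap) — done with HIIT Flow.
Yoga Express starts after Boxing Intro ends — done with Boxing Intro.
Strength Power starts before Yoga Express ends → Yoga Express and Strength Power overlap.
Barre 60 starts before Yoga Express ends → Yoga Express and Barre 60 overlap.
Barre 60 starts before Strength Power ends → Strength Power and Barre 60 overlap.

Barre 60 & Strength Power, Barre 60 & Yoga Express, Core Advanced & Strength 60, HIIT Flow & HIIT Intro, Strength Power & Yoga Express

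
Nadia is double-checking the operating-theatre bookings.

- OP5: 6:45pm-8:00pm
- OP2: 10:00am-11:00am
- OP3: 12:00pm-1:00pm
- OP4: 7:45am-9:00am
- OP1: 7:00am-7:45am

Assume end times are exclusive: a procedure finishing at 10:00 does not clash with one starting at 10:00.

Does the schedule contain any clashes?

Sorted by start: OP1, OP4, OP2, OP3, OP5.
OP4 starts exactly when OP1 ends (back-to-back, no overlap); OP1 is clear from here.
OP2 starts after OP4 ends; OP4 is clear from here.
OP3 starts after OP2 ends; OP2 is clear from here.
OP5 starts after OP3 ends.
Every pair is clear; the schedule has no overlaps.

No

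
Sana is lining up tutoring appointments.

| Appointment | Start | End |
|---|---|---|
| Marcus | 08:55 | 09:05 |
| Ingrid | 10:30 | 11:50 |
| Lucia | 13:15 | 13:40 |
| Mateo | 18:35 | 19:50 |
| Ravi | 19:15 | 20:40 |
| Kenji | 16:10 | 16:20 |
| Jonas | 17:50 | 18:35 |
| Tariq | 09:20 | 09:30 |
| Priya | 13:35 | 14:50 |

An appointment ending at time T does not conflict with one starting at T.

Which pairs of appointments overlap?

Sorted by start: Marcus, Tariq, Ingrid, Lucia, Priya, Kenji, Jonas, Mateo, Ravi.
Tariq starts after Marcus ends; Marcus is clear from here.
Ingrid starts after Tariq ends; Tariq is clear from here.
Lucia starts after Ingrid ends; Ingrid is clear from here.
Priya starts before Lucia ends → Lucia and Priya overlap.
Kenji starts after Lucia ends; Lucia is clear from here.
Kenji starts after Priya ends; Priya is clear from here.
Jonas starts after Kenji ends; Kenji is clear from here.
Mateo starts exactly when Jonas ends (back-to-back, no overlap); Jonas is clear from here.
Ravi starts before Mateo ends → Mateo and Ravi overlap.

Lucia & Priya, Mateo & Ravi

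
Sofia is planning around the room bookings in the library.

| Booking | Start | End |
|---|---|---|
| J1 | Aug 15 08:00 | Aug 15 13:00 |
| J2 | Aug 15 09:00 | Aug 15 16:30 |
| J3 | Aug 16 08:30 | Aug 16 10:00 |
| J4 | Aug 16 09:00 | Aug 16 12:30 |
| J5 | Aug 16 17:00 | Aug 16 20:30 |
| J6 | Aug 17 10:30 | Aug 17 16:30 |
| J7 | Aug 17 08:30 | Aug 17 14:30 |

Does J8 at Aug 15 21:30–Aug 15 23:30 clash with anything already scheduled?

No — it doesn't clash with anything

J1: ends Aug 15 13:00 at or before J8 starts Aug 15 21:30 → clear.
J2: ends Aug 15 16:30 at or before J8 starts Aug 15 21:30 → clear.
J3: starts Aug 16 08:30 at or after J8 ends Aug 15 23:30 → clear.
J4: starts Aug 16 09:00 at or after J8 ends Aug 15 23:30 → clear.
J5: starts Aug 16 17:00 at or after J8 ends Aug 15 23:30 → clear.
J7: starts Aug 17 08:30 at or after J8 ends Aug 15 23:30 → clear.
J6: starts Aug 17 10:30 at or after J8 ends Aug 15 23:30 → clear.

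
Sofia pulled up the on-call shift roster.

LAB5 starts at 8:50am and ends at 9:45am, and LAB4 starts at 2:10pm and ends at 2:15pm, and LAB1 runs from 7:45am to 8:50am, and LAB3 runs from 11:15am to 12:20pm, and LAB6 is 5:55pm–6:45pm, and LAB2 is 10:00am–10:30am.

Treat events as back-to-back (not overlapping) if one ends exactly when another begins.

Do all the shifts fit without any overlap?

Yes

Sorted by start: LAB1, LAB5, LAB2, LAB3, LAB4, LAB6.
LAB5 starts exactly when LAB1 ends (back-to-back, no overlap), so nothing later overlaps LAB1 either.
LAB2 starts after LAB5 ends, so nothing later overlaps LAB5 either.
LAB3 starts after LAB2 ends, so nothing later overlaps LAB2 either.
LAB4 starts after LAB3 ends, so nothing later overlaps LAB3 either.
LAB6 starts after LAB4 ends.
Every pair is clear; the schedule has no overlaps.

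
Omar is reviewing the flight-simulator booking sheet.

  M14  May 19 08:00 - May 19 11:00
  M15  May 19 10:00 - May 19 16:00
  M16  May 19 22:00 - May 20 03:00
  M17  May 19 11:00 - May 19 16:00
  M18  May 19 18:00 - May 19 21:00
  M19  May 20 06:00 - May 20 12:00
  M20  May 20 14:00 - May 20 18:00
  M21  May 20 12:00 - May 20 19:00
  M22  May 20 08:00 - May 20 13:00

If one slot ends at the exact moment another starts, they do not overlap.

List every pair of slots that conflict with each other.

Sorted by start: M14, M15, M17, M18, M16, M19, M22, M21, M20.
M15 starts before M14 ends → M14 and M15 overlap.
M17 starts exactly when M14 ends (back-to-back, no overlap); M14 is clear from here.
M17 starts before M15 ends → M15 and M17 overlap.
M18 starts after M15 ends; M15 is clear from here.
M18 starts after M17 ends; M17 is clear from here.
M16 starts after M18 ends; M18 is clear from here.
M19 starts after M16 ends; M16 is clear from here.
M22 starts before M19 ends → M19 and M22 overlap.
M21 starts exactly when M19 ends (back-to-back, no overlap); M19 is clear from here.
M21 starts before M22 ends → M22 and M21 overlap.
M20 starts after M22 ends.
M20 starts before M21 ends → M21 and M20 overlap.

M14 & M15, M15 & M17, M19 & M22, M20 & M21, M21 & M22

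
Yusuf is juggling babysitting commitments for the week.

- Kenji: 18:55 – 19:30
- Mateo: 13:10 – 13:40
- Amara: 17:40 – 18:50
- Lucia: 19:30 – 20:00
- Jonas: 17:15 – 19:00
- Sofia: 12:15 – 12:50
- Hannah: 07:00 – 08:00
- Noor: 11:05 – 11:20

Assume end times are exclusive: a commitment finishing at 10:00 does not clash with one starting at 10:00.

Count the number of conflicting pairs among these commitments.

2

Check each pair: they overlap iff neither finishes before the other starts.
Sorted by start: Hannah, Noor, Sofia, Mateo, Jonas, Amara, Kenji, Lucia.
Noor starts after Hannah ends; Hannah is clear from here.
Sofia starts after Noor ends; Noor is clear from here.
Mateo starts after Sofia ends; Sofia is clear from here.
Jonas starts after Mateo ends; Mateo is clear from here.
Amara starts before Jonas ends → Jonas and Amara overlap.
Kenji starts before Jonas ends → Jonas and Kenji overlap.
Lucia starts after Jonas ends.
Kenji starts after Amara ends; Amara is clear from here.
Lucia starts exactly when Kenji ends (back-to-back, no overlap).
Overlapping pairs: Amara & Jonas, Jonas & Kenji — 2 in total.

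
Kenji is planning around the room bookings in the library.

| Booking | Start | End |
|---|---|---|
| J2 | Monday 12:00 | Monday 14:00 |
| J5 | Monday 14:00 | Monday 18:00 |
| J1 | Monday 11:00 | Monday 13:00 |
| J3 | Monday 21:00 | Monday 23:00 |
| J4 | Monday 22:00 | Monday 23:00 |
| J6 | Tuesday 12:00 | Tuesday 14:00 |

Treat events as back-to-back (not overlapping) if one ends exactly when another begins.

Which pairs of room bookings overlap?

Two intervals overlap when each starts before the other ends.
Sorted by start: J1, J2, J5, J3, J4, J6.
J2 starts before J1 ends → J1 and J2 overlap.
J5 starts after J1 ends, so J1 has no further overlaps.
J5 starts exactly when J2 ends (back-to-back, no overlap), so J2 has no further overlaps.
J3 starts after J5 ends, so J5 has no further overlaps.
J4 starts before J3 ends → J3 and J4 overlap.
J6 starts after J3 ends.
J6 starts after J4 ends.

J1 & J2, J3 & J4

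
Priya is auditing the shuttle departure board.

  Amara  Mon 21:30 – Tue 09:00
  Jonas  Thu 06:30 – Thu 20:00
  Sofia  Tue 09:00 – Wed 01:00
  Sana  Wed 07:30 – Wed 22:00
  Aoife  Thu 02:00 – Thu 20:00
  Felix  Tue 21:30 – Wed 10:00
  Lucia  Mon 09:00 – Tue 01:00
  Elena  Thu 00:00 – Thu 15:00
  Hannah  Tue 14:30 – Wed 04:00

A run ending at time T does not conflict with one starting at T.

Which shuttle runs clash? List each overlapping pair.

Sorted by start: Lucia, Amara, Sofia, Hannah, Felix, Sana, Elena, Aoife, Jonas.
Amara starts before Lucia ends → Lucia and Amara overlap.
Sofia starts after Lucia ends — done with Lucia.
Sofia starts exactly when Amara ends (back-to-back, no overlap) — done with Amara.
Hannah starts before Sofia ends → Sofia and Hannah overlap.
Felix starts before Sofia ends → Sofia and Felix overlap.
Sana starts after Sofia ends — done with Sofia.
Felix starts before Hannah ends → Hannah and Felix overlap.
Sana starts after Hannah ends — done with Hannah.
Sana starts before Felix ends → Felix and Sana overlap.
Elena starts after Felix ends — done with Felix.
Elena starts after Sana ends — done with Sana.
Aoife starts before Elena ends → Elena and Aoife overlap.
Jonas starts before Elena ends → Elena and Jonas overlap.
Jonas starts before Aoife ends → Aoife and Jonas overlap.

Amara & Lucia, Aoife & Elena, Aoife & Jonas, Elena & Jonas, Felix & Hannah, Felix & Sana, Felix & Sofia, Hannah & Sofia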